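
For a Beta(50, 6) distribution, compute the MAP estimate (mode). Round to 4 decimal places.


MAP = mode = (a-1)/(a+b-2)
= (50-1)/(50+6-2)
= 49/54 = 0.9074

0.9074


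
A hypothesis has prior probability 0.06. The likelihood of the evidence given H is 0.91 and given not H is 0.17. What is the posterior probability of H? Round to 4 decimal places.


Using Bayes' theorem:
P(E) = 0.06 * 0.91 + 0.94 * 0.17
P(E) = 0.2144
P(H|E) = (0.06 * 0.91) / 0.2144 = 0.2547

0.2547


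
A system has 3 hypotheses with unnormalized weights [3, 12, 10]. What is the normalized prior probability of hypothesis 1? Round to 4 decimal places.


The normalized prior is the weight divided by the total.
Total weight = 25
P(H1) = 3 / 25 = 0.12

0.12


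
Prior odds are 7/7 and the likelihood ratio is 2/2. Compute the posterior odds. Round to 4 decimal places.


Posterior odds = prior odds * likelihood ratio
= (7/7) * (2/2)
= 14 / 14
= 1.0

1.0


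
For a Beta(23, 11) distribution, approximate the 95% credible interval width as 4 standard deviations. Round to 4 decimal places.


Variance of Beta(a,b) = ab / ((a+b)^2 * (a+b+1))
= 23*11 / ((34)^2 * 35)
= 0.0063
SD = sqrt(0.0063) = 0.0791
Width = 4 * SD = 0.3163

0.3163


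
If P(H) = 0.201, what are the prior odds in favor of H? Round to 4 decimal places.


Prior odds = P(H) / (1 - P(H))
= 0.201 / 0.799
= 0.2516

0.2516


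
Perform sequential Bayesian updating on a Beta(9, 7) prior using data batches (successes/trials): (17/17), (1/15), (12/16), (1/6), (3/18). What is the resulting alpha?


Accumulate successes: 34
Posterior alpha = prior alpha + sum of successes
= 9 + 34 = 43

43


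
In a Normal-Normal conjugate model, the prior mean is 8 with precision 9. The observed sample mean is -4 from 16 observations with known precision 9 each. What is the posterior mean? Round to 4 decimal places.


Posterior precision = tau0 + n*tau = 9 + 16*9 = 153
Posterior mean = (tau0*mu0 + n*tau*xbar) / posterior_precision
= (9*8 + 16*9*-4) / 153
= -504 / 153 = -3.2941

-3.2941


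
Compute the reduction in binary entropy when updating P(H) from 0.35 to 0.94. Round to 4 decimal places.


H_before = -p*log2(p) - (1-p)*log2(1-p) for p=0.35: 0.9341
H_after for p=0.94: 0.3274
Reduction = 0.9341 - 0.3274 = 0.6066

0.6066


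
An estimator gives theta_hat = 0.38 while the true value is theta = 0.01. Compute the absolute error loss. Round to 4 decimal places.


The absolute error loss is |theta_hat - theta|
= |0.38 - 0.01|
= 0.37

0.37


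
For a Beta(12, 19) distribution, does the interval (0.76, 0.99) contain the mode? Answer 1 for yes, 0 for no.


Mode of Beta(a,b) = (a-1)/(a+b-2)
= (12-1)/(12+19-2) = 0.3793
Check: 0.76 <= 0.3793 <= 0.99?
Result: 0

0


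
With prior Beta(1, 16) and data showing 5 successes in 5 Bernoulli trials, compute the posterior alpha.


Conjugate update: alpha_posterior = alpha_prior + k
= 1 + 5 = 6

6


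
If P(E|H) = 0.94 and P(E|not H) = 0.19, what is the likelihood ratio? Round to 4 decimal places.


Likelihood ratio = P(E|H) / P(E|not H)
= 0.94 / 0.19
= 4.9474

4.9474


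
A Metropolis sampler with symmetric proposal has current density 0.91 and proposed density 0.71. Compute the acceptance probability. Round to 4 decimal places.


For symmetric proposals, acceptance = min(1, pi(x*)/pi(x))
= min(1, 0.71/0.91)
= min(1, 0.7802) = 0.7802

0.7802


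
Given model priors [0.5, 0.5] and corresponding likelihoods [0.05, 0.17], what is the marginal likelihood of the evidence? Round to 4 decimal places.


P(E) = sum_i P(M_i) P(E|M_i)
= 0.025 + 0.085
= 0.11

0.11


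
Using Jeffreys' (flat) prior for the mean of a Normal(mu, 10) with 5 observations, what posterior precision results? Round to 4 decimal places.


Flat prior means prior precision is 0.
Posterior precision = n / sigma^2 = 5/10 = 0.5

0.5


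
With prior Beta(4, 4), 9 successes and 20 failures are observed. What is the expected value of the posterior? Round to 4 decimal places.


Posterior = Beta(13, 24)
E[theta] = alpha/(alpha+beta)
= 13/37 = 0.3514

0.3514


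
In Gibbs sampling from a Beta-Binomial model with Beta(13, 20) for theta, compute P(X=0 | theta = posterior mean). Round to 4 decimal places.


Posterior mean = alpha/(alpha+beta) = 13/33 = 0.3939
P(X=0|theta=mean) = 1 - theta = 0.6061

0.6061


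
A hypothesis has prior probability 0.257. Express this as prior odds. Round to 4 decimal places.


Odds = P(H) / P(not H) = 0.257 / 0.743
= 0.3459

0.3459


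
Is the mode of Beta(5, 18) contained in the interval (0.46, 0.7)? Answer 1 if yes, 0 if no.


Mode = (a-1)/(a+b-2) = 4/21 = 0.1905
Interval: (0.46, 0.7)
Contains mode? 0

0


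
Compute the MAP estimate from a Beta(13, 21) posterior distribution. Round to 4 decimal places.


MAP = mode of Beta distribution
= (alpha - 1)/(alpha + beta - 2)
= (13-1)/(13+21-2)
= 12/32 = 0.375

0.375


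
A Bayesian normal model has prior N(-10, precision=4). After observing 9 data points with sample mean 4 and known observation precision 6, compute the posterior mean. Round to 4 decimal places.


Posterior mean = (prior_precision * prior_mean + n * data_precision * data_mean) / (prior_precision + n * data_precision)
Numerator = 4*-10 + 9*6*4 = 176
Denominator = 4 + 9*6 = 58
Posterior mean = 3.0345

3.0345


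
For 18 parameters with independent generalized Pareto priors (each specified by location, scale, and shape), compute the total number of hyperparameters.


A generalized Pareto prior has 3 hyperparameters per parameter.
Total = 18 * 3 = 54

54


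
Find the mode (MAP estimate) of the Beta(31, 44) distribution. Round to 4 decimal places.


For Beta(a,b) with a,b > 1:
Mode = (a-1)/(a+b-2) = (31-1)/(75-2)
= 30/73 = 0.411

0.411


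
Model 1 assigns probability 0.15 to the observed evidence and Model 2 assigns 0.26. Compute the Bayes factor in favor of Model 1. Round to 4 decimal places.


BF = P(data|M1) / P(data|M2)
= 0.15 / 0.26 = 0.5769

0.5769


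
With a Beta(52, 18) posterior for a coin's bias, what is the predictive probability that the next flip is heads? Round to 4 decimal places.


The predictive probability equals the posterior mean.
P(next = heads) = alpha / (alpha + beta)
= 52 / 70 = 0.7429

0.7429


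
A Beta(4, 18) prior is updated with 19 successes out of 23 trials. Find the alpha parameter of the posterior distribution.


In the Beta-Binomial conjugate update:
alpha_post = alpha_prior + successes
= 4 + 19
= 23

23


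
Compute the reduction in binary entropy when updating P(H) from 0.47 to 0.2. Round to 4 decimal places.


H_before = -p*log2(p) - (1-p)*log2(1-p) for p=0.47: 0.9974
H_after for p=0.2: 0.7219
Reduction = 0.9974 - 0.7219 = 0.2755

0.2755


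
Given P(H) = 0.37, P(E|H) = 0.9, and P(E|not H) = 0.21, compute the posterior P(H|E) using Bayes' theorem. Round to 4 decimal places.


By Bayes' theorem: P(H|E) = P(E|H)*P(H) / P(E)
P(E) = P(E|H)*P(H) + P(E|not H)*P(not H)
P(E) = 0.9*0.37 + 0.21*0.63 = 0.4653
P(H|E) = 0.9*0.37 / 0.4653 = 0.7157

0.7157


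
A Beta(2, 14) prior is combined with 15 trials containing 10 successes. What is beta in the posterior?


In conjugate updating:
beta_posterior = beta_prior + (n - k)
= 14 + (15 - 10)
= 14 + 5 = 19

19


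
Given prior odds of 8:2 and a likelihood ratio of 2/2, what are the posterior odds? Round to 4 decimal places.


Posterior odds = prior odds * LR
Prior odds = 8/2 = 4.0
LR = 2/2 = 1.0
Posterior odds = 4.0 * 1.0 = 4.0

4.0


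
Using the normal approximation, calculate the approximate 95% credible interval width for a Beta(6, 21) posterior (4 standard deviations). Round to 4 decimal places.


Var(Beta) = 6*21/(27^2 * 28) = 0.0062
SD = 0.0786
Width ~ 4*SD = 0.3143

0.3143


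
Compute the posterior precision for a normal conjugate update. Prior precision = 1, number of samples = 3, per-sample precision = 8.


tau_post = tau_0 + n * tau
= 1 + 3 * 8 = 25

25


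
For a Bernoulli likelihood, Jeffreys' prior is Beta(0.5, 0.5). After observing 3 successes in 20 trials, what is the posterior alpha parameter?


Jeffreys' prior for Bernoulli is Beta(0.5, 0.5).
Posterior is Beta(0.5 + k, 0.5 + n - k).
Posterior alpha = 0.5 + k = 0.5 + 3 = 3.5

3.5


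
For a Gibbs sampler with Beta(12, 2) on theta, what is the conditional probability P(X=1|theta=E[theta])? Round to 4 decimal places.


E[theta] = 12/(12+2) = 0.8571
P(X=1|theta) = theta = 0.8571

0.8571


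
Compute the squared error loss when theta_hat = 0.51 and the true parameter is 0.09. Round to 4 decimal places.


L = (theta_hat - theta_true)^2
= (0.51 - 0.09)^2
= 0.42^2 = 0.1764

0.1764


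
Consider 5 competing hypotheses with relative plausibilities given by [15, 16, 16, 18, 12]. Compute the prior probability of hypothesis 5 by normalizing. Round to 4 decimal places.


Sum of weights = 15 + 16 + 16 + 18 + 12 = 77
Normalized prior for H5 = 12 / 77
= 0.1558

0.1558


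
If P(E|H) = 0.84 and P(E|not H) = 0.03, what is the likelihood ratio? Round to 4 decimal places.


Likelihood ratio = P(E|H) / P(E|not H)
= 0.84 / 0.03
= 28.0

28.0


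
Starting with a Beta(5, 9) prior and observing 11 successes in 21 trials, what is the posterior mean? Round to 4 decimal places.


Posterior parameters: alpha = 5 + 11 = 16
beta = 9 + 10 = 19
Posterior mean = alpha / (alpha + beta) = 16 / 35
= 0.4571

0.4571


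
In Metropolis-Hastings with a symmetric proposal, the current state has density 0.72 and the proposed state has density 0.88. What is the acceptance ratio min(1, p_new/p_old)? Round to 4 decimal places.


Ratio = p_new / p_old = 0.88 / 0.72 = 1.2222
Acceptance = min(1, 1.2222) = 1.0

1.0


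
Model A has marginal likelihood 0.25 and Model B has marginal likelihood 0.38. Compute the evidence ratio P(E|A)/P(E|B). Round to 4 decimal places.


Evidence ratio = P(E|A) / P(E|B)
= 0.25 / 0.38
= 0.6579

0.6579


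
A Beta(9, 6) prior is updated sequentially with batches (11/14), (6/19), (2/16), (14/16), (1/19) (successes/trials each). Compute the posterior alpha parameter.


Sequential conjugate updating is equivalent to a single batch update.
Total successes across all batches = 34
alpha_posterior = alpha_prior + total_successes = 9 + 34
= 43

43


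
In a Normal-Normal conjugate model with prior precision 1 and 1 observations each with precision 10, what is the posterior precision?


Posterior precision = prior precision + n * observation precision
= 1 + 1 * 10
= 1 + 10 = 11

11


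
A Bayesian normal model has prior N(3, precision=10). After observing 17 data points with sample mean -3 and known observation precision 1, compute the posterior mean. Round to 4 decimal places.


Posterior mean = (prior_precision * prior_mean + n * data_precision * data_mean) / (prior_precision + n * data_precision)
Numerator = 10*3 + 17*1*-3 = -21
Denominator = 10 + 17*1 = 27
Posterior mean = -0.7778

-0.7778


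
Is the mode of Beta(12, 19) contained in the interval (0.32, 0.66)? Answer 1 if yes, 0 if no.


Mode = (a-1)/(a+b-2) = 11/29 = 0.3793
Interval: (0.32, 0.66)
Contains mode? 1

1


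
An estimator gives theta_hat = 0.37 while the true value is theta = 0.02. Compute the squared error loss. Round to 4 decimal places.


The squared error loss is (theta_hat - theta)^2
= (0.37 - 0.02)^2
= (0.35)^2 = 0.1225

0.1225


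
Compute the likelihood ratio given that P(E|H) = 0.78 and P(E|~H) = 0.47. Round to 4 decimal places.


LR = P(E|H) / P(E|~H)
= 0.78 / 0.47 = 1.6596

1.6596


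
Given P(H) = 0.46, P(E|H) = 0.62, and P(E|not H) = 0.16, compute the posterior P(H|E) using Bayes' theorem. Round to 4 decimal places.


By Bayes' theorem: P(H|E) = P(E|H)*P(H) / P(E)
P(E) = P(E|H)*P(H) + P(E|not H)*P(not H)
P(E) = 0.62*0.46 + 0.16*0.54 = 0.3716
P(H|E) = 0.62*0.46 / 0.3716 = 0.7675

0.7675


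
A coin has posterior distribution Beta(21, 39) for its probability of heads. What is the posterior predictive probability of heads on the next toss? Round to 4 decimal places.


Posterior predictive = E[theta] = alpha/(alpha+beta)
= 21/60
= 0.35

0.35


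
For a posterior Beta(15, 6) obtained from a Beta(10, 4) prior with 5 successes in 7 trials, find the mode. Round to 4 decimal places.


Mode = (alpha - 1) / (alpha + beta - 2)
= 14 / 19
= 0.7368

0.7368


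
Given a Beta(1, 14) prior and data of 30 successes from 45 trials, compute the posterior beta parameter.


Number of failures = 45 - 30 = 15
Posterior beta = 14 + 15 = 29

29


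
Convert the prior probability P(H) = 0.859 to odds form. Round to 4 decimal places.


P(not H) = 1 - 0.859 = 0.141
Odds = 0.859 / 0.141 = 6.0922

6.0922


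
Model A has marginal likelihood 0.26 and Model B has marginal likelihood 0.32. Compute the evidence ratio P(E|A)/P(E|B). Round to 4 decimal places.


Evidence ratio = P(E|A) / P(E|B)
= 0.26 / 0.32
= 0.8125

0.8125


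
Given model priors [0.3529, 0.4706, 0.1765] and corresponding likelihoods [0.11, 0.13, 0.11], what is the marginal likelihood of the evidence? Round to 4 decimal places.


P(E) = sum_i P(M_i) P(E|M_i)
= 0.0388 + 0.0612 + 0.0194
= 0.1194

0.1194


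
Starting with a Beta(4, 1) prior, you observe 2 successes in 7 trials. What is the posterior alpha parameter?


For a Beta-Binomial conjugate model:
Posterior alpha = prior alpha + number of successes
= 4 + 2 = 6

6


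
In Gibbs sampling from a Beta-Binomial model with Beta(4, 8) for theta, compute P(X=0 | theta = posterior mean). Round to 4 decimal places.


Posterior mean = alpha/(alpha+beta) = 4/12 = 0.3333
P(X=0|theta=mean) = 1 - theta = 0.6667

0.6667


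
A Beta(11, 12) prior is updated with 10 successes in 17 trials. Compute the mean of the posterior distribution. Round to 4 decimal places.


After update: Beta(21, 19)
Mean = 21 / (21 + 19) = 21 / 40
= 0.525

0.525


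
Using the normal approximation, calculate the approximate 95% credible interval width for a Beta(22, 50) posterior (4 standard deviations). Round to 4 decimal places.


Var(Beta) = 22*50/(72^2 * 73) = 0.0029
SD = 0.0539
Width ~ 4*SD = 0.2157

0.2157


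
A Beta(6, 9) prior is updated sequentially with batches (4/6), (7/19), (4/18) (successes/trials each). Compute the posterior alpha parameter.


Sequential conjugate updating is equivalent to a single batch update.
Total successes across all batches = 15
alpha_posterior = alpha_prior + total_successes = 6 + 15
= 21

21


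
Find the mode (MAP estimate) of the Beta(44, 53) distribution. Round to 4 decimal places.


For Beta(a,b) with a,b > 1:
Mode = (a-1)/(a+b-2) = (44-1)/(97-2)
= 43/95 = 0.4526

0.4526


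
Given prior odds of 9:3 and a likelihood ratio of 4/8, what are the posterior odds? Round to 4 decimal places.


Posterior odds = prior odds * LR
Prior odds = 9/3 = 3.0
LR = 4/8 = 0.5
Posterior odds = 3.0 * 0.5 = 1.5

1.5


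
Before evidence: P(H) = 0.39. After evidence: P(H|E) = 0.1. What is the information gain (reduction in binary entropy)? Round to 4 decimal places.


Prior entropy = 0.9648
Posterior entropy = 0.469
Information gain = 0.9648 - 0.469 = 0.4958

0.4958


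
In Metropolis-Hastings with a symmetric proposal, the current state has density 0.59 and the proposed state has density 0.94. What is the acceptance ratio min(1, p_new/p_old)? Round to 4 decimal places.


Ratio = p_new / p_old = 0.94 / 0.59 = 1.5932
Acceptance = min(1, 1.5932) = 1.0

1.0


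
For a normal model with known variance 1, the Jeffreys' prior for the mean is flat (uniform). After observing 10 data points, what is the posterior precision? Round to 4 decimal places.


Jeffreys' prior for normal mean (known variance) is flat.
Prior precision = 0.
Posterior precision = prior_prec + n/sigma^2 = 0 + 10/1
= 10.0

10.0


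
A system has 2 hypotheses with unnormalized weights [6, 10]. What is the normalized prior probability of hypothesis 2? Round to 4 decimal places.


The normalized prior is the weight divided by the total.
Total weight = 16
P(H2) = 10 / 16 = 0.625

0.625


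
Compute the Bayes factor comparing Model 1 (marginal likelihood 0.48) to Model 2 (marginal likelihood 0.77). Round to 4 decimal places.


BF12 = marginal likelihood of M1 / marginal likelihood of M2
= 0.48/0.77
= 0.6234

0.6234


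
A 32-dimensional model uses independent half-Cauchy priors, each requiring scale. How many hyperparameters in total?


Per parameter: 1 (scale).
Total = 32 * 1 = 32

32


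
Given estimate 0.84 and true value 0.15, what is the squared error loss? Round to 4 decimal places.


Squared error = (estimate - true)^2
Difference = 0.69
Loss = 0.69^2 = 0.4761

0.4761


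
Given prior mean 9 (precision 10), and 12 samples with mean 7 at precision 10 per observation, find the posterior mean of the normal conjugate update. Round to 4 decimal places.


The posterior mean is a precision-weighted average of prior and data.
Post. prec. = 10 + 120 = 130
Post. mean = (90 + 840)/130 = 930/130 = 7.1538

7.1538


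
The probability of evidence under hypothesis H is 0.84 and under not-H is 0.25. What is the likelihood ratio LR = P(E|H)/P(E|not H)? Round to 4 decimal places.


LR = 0.84 / 0.25
= 3.36

3.36


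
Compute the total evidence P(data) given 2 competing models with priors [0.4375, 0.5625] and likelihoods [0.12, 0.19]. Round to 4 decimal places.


Marginal likelihood = sum P(model_i) * P(data|model_i)
Model 1: 0.4375 * 0.12 = 0.0525
Model 2: 0.5625 * 0.19 = 0.1069
Total = 0.1594

0.1594


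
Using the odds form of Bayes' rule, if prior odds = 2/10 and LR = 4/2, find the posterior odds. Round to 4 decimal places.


Bayes' rule in odds form: posterior odds = prior odds * LR
= (2 * 4) / (10 * 2)
= 8/20 = 0.4

0.4


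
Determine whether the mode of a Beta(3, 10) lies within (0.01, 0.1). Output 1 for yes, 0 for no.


First find the mode: (a-1)/(a+b-2) = 0.1818
Is 0.1818 in (0.01, 0.1)? 0

0


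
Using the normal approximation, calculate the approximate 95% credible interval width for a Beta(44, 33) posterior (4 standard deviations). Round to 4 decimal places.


Var(Beta) = 44*33/(77^2 * 78) = 0.0031
SD = 0.056
Width ~ 4*SD = 0.2241

0.2241


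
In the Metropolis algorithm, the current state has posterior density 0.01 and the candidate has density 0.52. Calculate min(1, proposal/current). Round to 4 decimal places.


Ratio = 0.52/0.01 = 52.0
Acceptance probability = min(1, 52.0)
= 1.0

1.0


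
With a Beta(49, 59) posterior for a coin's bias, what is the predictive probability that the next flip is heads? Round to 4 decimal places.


The predictive probability equals the posterior mean.
P(next = heads) = alpha / (alpha + beta)
= 49 / 108 = 0.4537

0.4537


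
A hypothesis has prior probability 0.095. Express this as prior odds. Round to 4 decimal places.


Odds = P(H) / P(not H) = 0.095 / 0.905
= 0.105

0.105


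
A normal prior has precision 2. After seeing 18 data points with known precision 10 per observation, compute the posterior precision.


In the conjugate normal model, precisions add:
tau_posterior = tau_prior + n * tau_data
= 2 + 18*10 = 182

182


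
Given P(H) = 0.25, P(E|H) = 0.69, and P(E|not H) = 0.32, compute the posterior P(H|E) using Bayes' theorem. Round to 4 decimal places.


By Bayes' theorem: P(H|E) = P(E|H)*P(H) / P(E)
P(E) = P(E|H)*P(H) + P(E|not H)*P(not H)
P(E) = 0.69*0.25 + 0.32*0.75 = 0.4125
P(H|E) = 0.69*0.25 / 0.4125 = 0.4182

0.4182


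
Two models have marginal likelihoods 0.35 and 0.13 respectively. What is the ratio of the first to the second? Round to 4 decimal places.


Evidence ratio = 0.35 / 0.13
= 2.6923

2.6923


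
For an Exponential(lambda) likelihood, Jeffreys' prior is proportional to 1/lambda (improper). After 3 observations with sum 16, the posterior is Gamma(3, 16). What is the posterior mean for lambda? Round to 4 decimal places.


Posterior = Gamma(n, sum_x) = Gamma(3, 16)
Posterior mean = shape/rate = 3/16
= 0.1875

0.1875


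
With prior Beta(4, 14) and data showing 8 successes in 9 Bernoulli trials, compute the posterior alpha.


Conjugate update: alpha_posterior = alpha_prior + k
= 4 + 8 = 12

12


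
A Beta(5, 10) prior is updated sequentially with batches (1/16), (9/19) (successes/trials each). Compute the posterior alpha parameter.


Sequential conjugate updating is equivalent to a single batch update.
Total successes across all batches = 10
alpha_posterior = alpha_prior + total_successes = 5 + 10
= 15

15


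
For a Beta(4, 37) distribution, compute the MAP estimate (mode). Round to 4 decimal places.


MAP = mode = (a-1)/(a+b-2)
= (4-1)/(4+37-2)
= 3/39 = 0.0769

0.0769


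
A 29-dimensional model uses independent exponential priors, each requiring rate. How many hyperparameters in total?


Per parameter: 1 (rate).
Total = 29 * 1 = 29

29


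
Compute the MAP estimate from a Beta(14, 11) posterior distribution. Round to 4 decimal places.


MAP = mode of Beta distribution
= (alpha - 1)/(alpha + beta - 2)
= (14-1)/(14+11-2)
= 13/23 = 0.5652

0.5652


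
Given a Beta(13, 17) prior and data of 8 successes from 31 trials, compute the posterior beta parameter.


Number of failures = 31 - 8 = 23
Posterior beta = 17 + 23 = 40

40


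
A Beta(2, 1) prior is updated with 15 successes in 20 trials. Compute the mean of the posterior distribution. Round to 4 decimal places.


After update: Beta(17, 6)
Mean = 17 / (17 + 6) = 17 / 23
= 0.7391

0.7391


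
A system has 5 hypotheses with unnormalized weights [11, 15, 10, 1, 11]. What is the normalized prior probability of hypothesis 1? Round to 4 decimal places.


The normalized prior is the weight divided by the total.
Total weight = 48
P(H1) = 11 / 48 = 0.2292

0.2292


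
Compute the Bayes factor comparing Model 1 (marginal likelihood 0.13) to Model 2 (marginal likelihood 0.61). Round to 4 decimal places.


BF12 = marginal likelihood of M1 / marginal likelihood of M2
= 0.13/0.61
= 0.2131

0.2131


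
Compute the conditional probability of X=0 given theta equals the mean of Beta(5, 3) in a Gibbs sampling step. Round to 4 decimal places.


Mean of Beta(5, 3) = 0.625
P(X=0 | theta=0.625) = 0.375

0.375


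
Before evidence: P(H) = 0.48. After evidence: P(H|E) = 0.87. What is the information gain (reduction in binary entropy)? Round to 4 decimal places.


Prior entropy = 0.9988
Posterior entropy = 0.5574
Information gain = 0.9988 - 0.5574 = 0.4414

0.4414


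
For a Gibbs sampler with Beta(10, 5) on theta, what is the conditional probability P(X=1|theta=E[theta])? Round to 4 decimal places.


E[theta] = 10/(10+5) = 0.6667
P(X=1|theta) = theta = 0.6667

0.6667


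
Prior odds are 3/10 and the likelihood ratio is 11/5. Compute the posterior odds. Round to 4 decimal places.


Posterior odds = prior odds * likelihood ratio
= (3/10) * (11/5)
= 33 / 50
= 0.66

0.66


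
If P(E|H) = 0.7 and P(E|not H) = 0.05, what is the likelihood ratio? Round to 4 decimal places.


Likelihood ratio = P(E|H) / P(E|not H)
= 0.7 / 0.05
= 14.0

14.0


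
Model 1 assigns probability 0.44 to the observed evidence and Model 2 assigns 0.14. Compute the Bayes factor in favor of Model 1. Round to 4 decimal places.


BF = P(data|M1) / P(data|M2)
= 0.44 / 0.14 = 3.1429

3.1429


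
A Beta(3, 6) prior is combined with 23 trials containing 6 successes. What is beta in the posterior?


In conjugate updating:
beta_posterior = beta_prior + (n - k)
= 6 + (23 - 6)
= 6 + 17 = 23

23


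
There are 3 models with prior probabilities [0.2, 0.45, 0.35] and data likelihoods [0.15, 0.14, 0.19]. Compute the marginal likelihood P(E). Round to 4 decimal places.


P(E) = sum over models of P(M_i) * P(E|M_i)
= 0.2*0.15 + 0.45*0.14 + 0.35*0.19
= 0.1595

0.1595


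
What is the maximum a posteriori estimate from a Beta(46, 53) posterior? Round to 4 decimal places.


The MAP estimate equals the mode of the distribution.
Mode of Beta(a,b) = (a-1)/(a+b-2)
= 45/97
= 0.4639

0.4639


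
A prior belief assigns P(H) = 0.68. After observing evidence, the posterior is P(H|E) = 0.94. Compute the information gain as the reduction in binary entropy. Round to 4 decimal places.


H(prior) = -0.68*log2(0.68) - 0.32*log2(0.32)
= 0.9044
H(post) = -0.94*log2(0.94) - 0.06*log2(0.06)
= 0.3274
IG = 0.9044 - 0.3274 = 0.5769

0.5769


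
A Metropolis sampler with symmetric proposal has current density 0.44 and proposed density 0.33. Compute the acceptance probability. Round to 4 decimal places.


For symmetric proposals, acceptance = min(1, pi(x*)/pi(x))
= min(1, 0.33/0.44)
= min(1, 0.75) = 0.75

0.75


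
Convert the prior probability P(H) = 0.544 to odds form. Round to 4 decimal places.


P(not H) = 1 - 0.544 = 0.456
Odds = 0.544 / 0.456 = 1.193

1.193


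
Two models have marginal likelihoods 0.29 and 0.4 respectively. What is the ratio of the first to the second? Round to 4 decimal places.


Evidence ratio = 0.29 / 0.4
= 0.725

0.725


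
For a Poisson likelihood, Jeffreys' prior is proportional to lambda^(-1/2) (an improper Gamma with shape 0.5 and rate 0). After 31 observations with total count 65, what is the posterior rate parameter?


Jeffreys' prior for Poisson is proportional to lambda^(-1/2).
Posterior is Gamma(0.5 + S, 0 + n) = Gamma(0.5 + 65, 31).
Posterior rate = 0 + n = 31

31.0


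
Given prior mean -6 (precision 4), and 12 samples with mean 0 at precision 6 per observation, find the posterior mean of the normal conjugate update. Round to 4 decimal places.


The posterior mean is a precision-weighted average of prior and data.
Post. prec. = 4 + 72 = 76
Post. mean = (-24 + 0)/76 = -24/76 = -0.3158

-0.3158


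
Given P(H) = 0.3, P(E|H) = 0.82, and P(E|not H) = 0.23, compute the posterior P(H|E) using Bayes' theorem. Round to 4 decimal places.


By Bayes' theorem: P(H|E) = P(E|H)*P(H) / P(E)
P(E) = P(E|H)*P(H) + P(E|not H)*P(not H)
P(E) = 0.82*0.3 + 0.23*0.7 = 0.407
P(H|E) = 0.82*0.3 / 0.407 = 0.6044

0.6044


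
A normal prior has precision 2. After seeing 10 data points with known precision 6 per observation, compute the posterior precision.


In the conjugate normal model, precisions add:
tau_posterior = tau_prior + n * tau_data
= 2 + 10*6 = 62

62


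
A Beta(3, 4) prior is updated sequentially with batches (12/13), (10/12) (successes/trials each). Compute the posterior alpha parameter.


Sequential conjugate updating is equivalent to a single batch update.
Total successes across all batches = 22
alpha_posterior = alpha_prior + total_successes = 3 + 22
= 25

25


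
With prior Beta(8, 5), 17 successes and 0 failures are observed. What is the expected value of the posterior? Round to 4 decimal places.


Posterior = Beta(25, 5)
E[theta] = alpha/(alpha+beta)
= 25/30 = 0.8333

0.8333


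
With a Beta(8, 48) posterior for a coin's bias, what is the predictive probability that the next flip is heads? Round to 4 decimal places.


The predictive probability equals the posterior mean.
P(next = heads) = alpha / (alpha + beta)
= 8 / 56 = 0.1429

0.1429


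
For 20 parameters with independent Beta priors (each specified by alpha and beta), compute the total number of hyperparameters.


A Beta prior has 2 hyperparameters per parameter.
Total = 20 * 2 = 40

40


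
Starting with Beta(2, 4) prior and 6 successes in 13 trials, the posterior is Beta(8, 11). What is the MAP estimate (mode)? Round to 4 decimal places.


The mode of Beta(a, b) when a > 1 and b > 1 is (a-1)/(a+b-2)
= (8 - 1) / (8 + 11 - 2)
= 7 / 17
= 0.4118

0.4118


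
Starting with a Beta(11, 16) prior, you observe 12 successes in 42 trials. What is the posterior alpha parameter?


For a Beta-Binomial conjugate model:
Posterior alpha = prior alpha + number of successes
= 11 + 12 = 23

23


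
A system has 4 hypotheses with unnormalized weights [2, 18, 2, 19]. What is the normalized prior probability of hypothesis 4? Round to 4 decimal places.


The normalized prior is the weight divided by the total.
Total weight = 41
P(H4) = 19 / 41 = 0.4634

0.4634


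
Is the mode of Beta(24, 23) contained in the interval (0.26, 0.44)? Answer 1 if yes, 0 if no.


Mode = (a-1)/(a+b-2) = 23/45 = 0.5111
Interval: (0.26, 0.44)
Contains mode? 0

0


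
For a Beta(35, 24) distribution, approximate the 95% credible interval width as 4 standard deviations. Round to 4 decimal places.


Variance of Beta(a,b) = ab / ((a+b)^2 * (a+b+1))
= 35*24 / ((59)^2 * 60)
= 0.004
SD = sqrt(0.004) = 0.0634
Width = 4 * SD = 0.2537

0.2537


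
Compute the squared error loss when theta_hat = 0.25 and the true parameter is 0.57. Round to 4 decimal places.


L = (theta_hat - theta_true)^2
= (0.25 - 0.57)^2
= -0.32^2 = 0.1024

0.1024


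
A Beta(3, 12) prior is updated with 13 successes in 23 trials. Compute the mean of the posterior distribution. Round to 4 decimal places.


After update: Beta(16, 22)
Mean = 16 / (16 + 22) = 16 / 38
= 0.4211

0.4211


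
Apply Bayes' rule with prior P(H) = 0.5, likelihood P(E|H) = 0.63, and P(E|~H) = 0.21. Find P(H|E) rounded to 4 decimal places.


Step 1: Compute marginal P(E) = P(E|H)P(H) + P(E|~H)P(~H)
= 0.63*0.5 + 0.21*0.5 = 0.42
Step 2: P(H|E) = P(E|H)P(H)/P(E) = 0.315/0.42
= 0.75

0.75


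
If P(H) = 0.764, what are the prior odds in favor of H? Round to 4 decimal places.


Prior odds = P(H) / (1 - P(H))
= 0.764 / 0.236
= 3.2373

3.2373


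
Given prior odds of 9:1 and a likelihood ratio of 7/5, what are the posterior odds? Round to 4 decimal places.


Posterior odds = prior odds * LR
Prior odds = 9/1 = 9.0
LR = 7/5 = 1.4
Posterior odds = 9.0 * 1.4 = 12.6

12.6


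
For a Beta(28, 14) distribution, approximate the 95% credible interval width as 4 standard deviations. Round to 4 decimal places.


Variance of Beta(a,b) = ab / ((a+b)^2 * (a+b+1))
= 28*14 / ((42)^2 * 43)
= 0.0052
SD = sqrt(0.0052) = 0.0719
Width = 4 * SD = 0.2876

0.2876


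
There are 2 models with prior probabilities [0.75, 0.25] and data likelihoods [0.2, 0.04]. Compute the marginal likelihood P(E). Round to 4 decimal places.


P(E) = sum over models of P(M_i) * P(E|M_i)
= 0.75*0.2 + 0.25*0.04
= 0.16

0.16


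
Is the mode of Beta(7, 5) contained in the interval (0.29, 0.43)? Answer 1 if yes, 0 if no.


Mode = (a-1)/(a+b-2) = 6/10 = 0.6
Interval: (0.29, 0.43)
Contains mode? 0

0


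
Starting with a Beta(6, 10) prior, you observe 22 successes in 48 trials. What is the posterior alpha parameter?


For a Beta-Binomial conjugate model:
Posterior alpha = prior alpha + number of successes
= 6 + 22 = 28

28


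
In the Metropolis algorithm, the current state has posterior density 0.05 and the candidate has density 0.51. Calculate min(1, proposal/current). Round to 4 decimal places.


Ratio = 0.51/0.05 = 10.2
Acceptance probability = min(1, 10.2)
= 1.0

1.0


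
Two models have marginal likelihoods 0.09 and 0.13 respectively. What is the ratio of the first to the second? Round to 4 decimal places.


Evidence ratio = 0.09 / 0.13
= 0.6923

0.6923


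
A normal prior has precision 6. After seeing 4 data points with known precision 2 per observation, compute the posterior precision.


In the conjugate normal model, precisions add:
tau_posterior = tau_prior + n * tau_data
= 6 + 4*2 = 14

14


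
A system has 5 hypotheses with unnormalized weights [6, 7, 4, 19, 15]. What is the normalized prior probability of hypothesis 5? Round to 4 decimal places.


The normalized prior is the weight divided by the total.
Total weight = 51
P(H5) = 15 / 51 = 0.2941

0.2941


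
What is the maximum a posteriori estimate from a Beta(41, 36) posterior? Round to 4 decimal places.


The MAP estimate equals the mode of the distribution.
Mode of Beta(a,b) = (a-1)/(a+b-2)
= 40/75
= 0.5333

0.5333


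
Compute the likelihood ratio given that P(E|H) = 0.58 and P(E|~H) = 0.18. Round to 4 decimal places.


LR = P(E|H) / P(E|~H)
= 0.58 / 0.18 = 3.2222

3.2222


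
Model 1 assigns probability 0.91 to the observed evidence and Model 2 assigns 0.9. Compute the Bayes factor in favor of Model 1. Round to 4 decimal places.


BF = P(data|M1) / P(data|M2)
= 0.91 / 0.9 = 1.0111

1.0111


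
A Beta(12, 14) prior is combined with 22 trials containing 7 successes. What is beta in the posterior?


In conjugate updating:
beta_posterior = beta_prior + (n - k)
= 14 + (22 - 7)
= 14 + 15 = 29

29


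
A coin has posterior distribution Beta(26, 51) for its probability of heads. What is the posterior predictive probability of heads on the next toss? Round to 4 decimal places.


Posterior predictive = E[theta] = alpha/(alpha+beta)
= 26/77
= 0.3377

0.3377


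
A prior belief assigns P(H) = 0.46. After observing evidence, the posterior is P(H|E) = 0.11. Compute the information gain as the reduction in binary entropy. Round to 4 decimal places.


H(prior) = -0.46*log2(0.46) - 0.54*log2(0.54)
= 0.9954
H(post) = -0.11*log2(0.11) - 0.89*log2(0.89)
= 0.4999
IG = 0.9954 - 0.4999 = 0.4955

0.4955


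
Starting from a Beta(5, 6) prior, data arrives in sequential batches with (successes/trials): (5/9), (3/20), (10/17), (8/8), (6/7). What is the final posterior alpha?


In sequential Bayesian updating, we sum all successes.
Total successes = 32
Final alpha = 5 + 32 = 37

37


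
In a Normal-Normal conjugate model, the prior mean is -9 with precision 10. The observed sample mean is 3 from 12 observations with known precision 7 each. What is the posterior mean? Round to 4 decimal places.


Posterior precision = tau0 + n*tau = 10 + 12*7 = 94
Posterior mean = (tau0*mu0 + n*tau*xbar) / posterior_precision
= (10*-9 + 12*7*3) / 94
= 162 / 94 = 1.7234

1.7234


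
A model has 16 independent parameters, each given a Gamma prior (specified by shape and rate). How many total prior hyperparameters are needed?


Each Gamma prior needs 2 hyperparameters (shape and rate).
Total = 2 * 16 = 32

32


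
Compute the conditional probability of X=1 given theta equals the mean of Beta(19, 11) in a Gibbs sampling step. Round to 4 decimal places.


Mean of Beta(19, 11) = 0.6333
P(X=1 | theta=0.6333) = 0.6333

0.6333


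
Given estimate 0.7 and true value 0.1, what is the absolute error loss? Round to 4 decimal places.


Absolute error = |estimate - true|
= |0.6| = 0.6

0.6


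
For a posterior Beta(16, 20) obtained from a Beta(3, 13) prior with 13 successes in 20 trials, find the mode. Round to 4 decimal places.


Mode = (alpha - 1) / (alpha + beta - 2)
= 15 / 34
= 0.4412

0.4412


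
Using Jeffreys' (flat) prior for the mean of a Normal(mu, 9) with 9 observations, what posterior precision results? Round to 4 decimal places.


Flat prior means prior precision is 0.
Posterior precision = n / sigma^2 = 9/9 = 1.0

1.0


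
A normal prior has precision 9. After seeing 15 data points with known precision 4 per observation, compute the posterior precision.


In the conjugate normal model, precisions add:
tau_posterior = tau_prior + n * tau_data
= 9 + 15*4 = 69

69


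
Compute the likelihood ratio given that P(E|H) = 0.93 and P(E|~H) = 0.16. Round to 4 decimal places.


LR = P(E|H) / P(E|~H)
= 0.93 / 0.16 = 5.8125

5.8125


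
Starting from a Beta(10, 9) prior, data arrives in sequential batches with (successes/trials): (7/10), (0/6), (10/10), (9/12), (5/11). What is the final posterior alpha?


In sequential Bayesian updating, we sum all successes.
Total successes = 31
Final alpha = 10 + 31 = 41

41


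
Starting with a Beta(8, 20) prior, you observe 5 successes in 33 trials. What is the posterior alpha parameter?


For a Beta-Binomial conjugate model:
Posterior alpha = prior alpha + number of successes
= 8 + 5 = 13

13


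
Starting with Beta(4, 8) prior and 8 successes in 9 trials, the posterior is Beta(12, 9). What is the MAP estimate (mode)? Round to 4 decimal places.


The mode of Beta(a, b) when a > 1 and b > 1 is (a-1)/(a+b-2)
= (12 - 1) / (12 + 9 - 2)
= 11 / 19
= 0.5789

0.5789


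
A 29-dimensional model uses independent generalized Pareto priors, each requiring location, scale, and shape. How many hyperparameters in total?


Per parameter: 3 (location, scale, and shape).
Total = 29 * 3 = 87

87


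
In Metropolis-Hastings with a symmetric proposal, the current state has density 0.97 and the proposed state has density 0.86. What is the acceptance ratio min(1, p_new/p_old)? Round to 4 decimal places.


Ratio = p_new / p_old = 0.86 / 0.97 = 0.8866
Acceptance = min(1, 0.8866) = 0.8866

0.8866


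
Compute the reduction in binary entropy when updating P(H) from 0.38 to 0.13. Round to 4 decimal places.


H_before = -p*log2(p) - (1-p)*log2(1-p) for p=0.38: 0.958
H_after for p=0.13: 0.5574
Reduction = 0.958 - 0.5574 = 0.4006

0.4006


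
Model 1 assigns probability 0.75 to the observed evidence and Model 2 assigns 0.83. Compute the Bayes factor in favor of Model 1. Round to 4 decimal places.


BF = P(data|M1) / P(data|M2)
= 0.75 / 0.83 = 0.9036

0.9036


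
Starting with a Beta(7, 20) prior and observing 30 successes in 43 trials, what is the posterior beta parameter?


Posterior beta = prior beta + failures
Failures = 43 - 30 = 13
beta_post = 20 + 13 = 33

33


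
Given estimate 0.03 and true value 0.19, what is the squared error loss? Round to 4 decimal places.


Squared error = (estimate - true)^2
Difference = -0.16
Loss = -0.16^2 = 0.0256

0.0256


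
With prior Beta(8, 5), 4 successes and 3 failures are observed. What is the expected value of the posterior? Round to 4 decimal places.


Posterior = Beta(12, 8)
E[theta] = alpha/(alpha+beta)
= 12/20 = 0.6

0.6


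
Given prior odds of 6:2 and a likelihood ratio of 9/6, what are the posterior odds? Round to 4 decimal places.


Posterior odds = prior odds * LR
Prior odds = 6/2 = 3.0
LR = 9/6 = 1.5
Posterior odds = 3.0 * 1.5 = 4.5

4.5


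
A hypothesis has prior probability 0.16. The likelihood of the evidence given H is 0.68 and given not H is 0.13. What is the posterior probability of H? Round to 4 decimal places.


Using Bayes' theorem:
P(E) = 0.16 * 0.68 + 0.84 * 0.13
P(E) = 0.218
P(H|E) = (0.16 * 0.68) / 0.218 = 0.4991

0.4991


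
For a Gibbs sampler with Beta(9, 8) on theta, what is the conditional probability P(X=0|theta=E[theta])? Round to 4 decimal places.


E[theta] = 9/(9+8) = 0.5294
P(X=0|theta) = 1 - theta = 0.4706

0.4706


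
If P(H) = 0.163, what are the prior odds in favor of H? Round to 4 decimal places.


Prior odds = P(H) / (1 - P(H))
= 0.163 / 0.837
= 0.1947

0.1947


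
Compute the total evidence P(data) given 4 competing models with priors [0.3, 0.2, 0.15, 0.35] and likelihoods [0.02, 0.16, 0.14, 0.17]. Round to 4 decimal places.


Marginal likelihood = sum P(model_i) * P(data|model_i)
Model 1: 0.3 * 0.02 = 0.006
Model 2: 0.2 * 0.16 = 0.032
Model 3: 0.15 * 0.14 = 0.021
Model 4: 0.35 * 0.17 = 0.0595
Total = 0.1185

0.1185


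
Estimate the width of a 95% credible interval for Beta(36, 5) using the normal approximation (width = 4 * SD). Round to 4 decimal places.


For Beta(a,b): Var = ab/((a+b)^2(a+b+1))
Var = 0.0025, SD = 0.0505
Approximate 95% CI width = 4 * 0.0505 = 0.202

0.202


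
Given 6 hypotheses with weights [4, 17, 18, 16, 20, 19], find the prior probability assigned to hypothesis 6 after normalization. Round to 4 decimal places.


To normalize, divide each weight by the sum of all weights.
Sum = 94
Prior(H6) = 19/94 = 0.2021

0.2021


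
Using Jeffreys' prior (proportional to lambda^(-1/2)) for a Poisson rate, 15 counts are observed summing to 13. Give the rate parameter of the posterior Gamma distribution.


Conjugate update: Gamma(prior_shape + S, prior_rate + n).
Prior shape = 0.5, prior rate = 0.
Posterior rate = 0 + n = 15

15.0
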